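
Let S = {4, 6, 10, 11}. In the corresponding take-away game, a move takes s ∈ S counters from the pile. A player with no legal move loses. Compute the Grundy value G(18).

0

n :  0  1  2  3  4  5  6  7  8  9 10 11 12 13 14 15 16 17 18
G :  0  0  0  0  1  1  1  1  2  2  2  2  3  3  3  0  0  0  0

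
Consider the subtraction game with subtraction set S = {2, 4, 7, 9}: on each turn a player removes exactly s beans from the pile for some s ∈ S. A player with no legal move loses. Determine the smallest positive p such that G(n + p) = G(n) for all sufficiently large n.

n :  0  1  2  3  4  5  6  7  8  9 10 11 12 13 14 15 16 17 18 19 20 21 22 23
G :  0  0  1  1  2  2  0  3  1  4  2  0  0  1  1  2  2  0  3  1  4  2  0  0
G(n+11) = G(n) holds for n = 0,…,8 (a full window of length max(S) = 9), so the sequence is purely periodic with period 11.

11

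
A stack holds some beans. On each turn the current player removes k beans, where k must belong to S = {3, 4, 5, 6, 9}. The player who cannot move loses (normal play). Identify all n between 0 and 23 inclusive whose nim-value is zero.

0, 1, 2, 12, 13, 14

n :  0  1  2  3  4  5  6  7  8  9 10 11 12 13 14 15 16 17 18 19 20 21 22 23
G :  0  0  0  1  1  1  2  2  2  3  3  3  0  0  0  1  1  1  2  2  2  3  3  3
P-positions are exactly the n with G(n) = 0.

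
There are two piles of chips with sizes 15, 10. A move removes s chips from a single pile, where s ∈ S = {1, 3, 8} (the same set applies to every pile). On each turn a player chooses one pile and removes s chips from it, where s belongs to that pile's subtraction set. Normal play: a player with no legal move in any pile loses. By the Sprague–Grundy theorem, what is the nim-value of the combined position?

2

All piles use S = {1, 3, 8}:
n :  0  1  2  3  4  5  6  7  8  9 10 11 12 13 14 15
G :  0  1  0  1  0  1  0  1  2  3  2  0  1  0  1  0
Pile A: G(15) = 0.
Pile B: G(10) = 2.
Combined Grundy value = 0 ⊕ 2 = 2.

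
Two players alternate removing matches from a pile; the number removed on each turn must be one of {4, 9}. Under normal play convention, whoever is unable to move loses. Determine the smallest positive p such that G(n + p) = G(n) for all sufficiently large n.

n :  0  1  2  3  4  5  6  7  8  9 10 11 12 13 14 15 16 17 18 19 20 21 22 23 24 25 26 27
G :  0  0  0  0  1  1  1  1  0  2  2  2  1  0  0  0  0  1  1  1  1  0  2  2  2  1  0  0
G(n+13) = G(n) holds for n = 0,…,8 (a full window of length max(S) = 9), so the sequence is purely periodic with period 13.

13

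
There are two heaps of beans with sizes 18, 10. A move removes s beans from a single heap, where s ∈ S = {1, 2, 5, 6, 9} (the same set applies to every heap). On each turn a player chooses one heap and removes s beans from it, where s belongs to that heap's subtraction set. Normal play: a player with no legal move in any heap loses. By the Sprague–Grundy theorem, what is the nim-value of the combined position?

All heaps use S = {1, 2, 5, 6, 9}:
n :  0  1  2  3  4  5  6  7  8  9 10 11 12 13 14 15 16 17 18
G :  0  1  2  0  1  2  3  0  1  2  0  1  2  3  0  1  2  0  1
Heap A: G(18) = 1.
Heap B: G(10) = 0.
Combined Grundy value = 1 ⊕ 0 = 1.

1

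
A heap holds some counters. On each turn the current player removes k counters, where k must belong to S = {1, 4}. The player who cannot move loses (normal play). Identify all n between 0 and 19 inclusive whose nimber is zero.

n :  0  1  2  3  4  5  6  7  8  9 10 11 12 13 14 15 16 17 18 19
G :  0  1  0  1  2  0  1  0  1  2  0  1  0  1  2  0  1  0  1  2
P-positions are exactly the n with G(n) = 0.

0, 2, 5, 7, 10, 12, 15, 17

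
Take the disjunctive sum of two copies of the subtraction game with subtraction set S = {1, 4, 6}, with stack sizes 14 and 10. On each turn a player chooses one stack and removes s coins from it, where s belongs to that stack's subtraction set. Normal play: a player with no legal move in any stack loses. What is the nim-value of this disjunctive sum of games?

All stacks use S = {1, 4, 6}:
G(0) = 0
G(1) = mex{0} = 1
G(2) = mex{1} = 0
G(3) = mex{0} = 1
G(4) = mex{1,0} = 2
G(5) = mex{2,1} = 0
G(6) = mex{0,0,0} = 1
G(7) = mex{1,1,1} = 0
G(8) = mex{0,2,0} = 1
G(9) = mex{1,0,1} = 2
G(10) = mex{2,1,2} = 0
G(11) = mex{0,0,0} = 1
G(12) = mex{1,1,1} = 0
G(13) = mex{0,2,0} = 1
G(14) = mex{1,0,1} = 2
Stack A: G(14) = 2.
Stack B: G(10) = 0.
Combined Grundy value = 2 ⊕ 0 = 2.

2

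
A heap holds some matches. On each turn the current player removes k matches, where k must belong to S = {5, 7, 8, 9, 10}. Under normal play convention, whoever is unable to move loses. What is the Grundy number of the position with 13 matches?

2

n :  0  1  2  3  4  5  6  7  8  9 10 11 12 13
G :  0  0  0  0  0  1  1  1  1  1  2  2  2  2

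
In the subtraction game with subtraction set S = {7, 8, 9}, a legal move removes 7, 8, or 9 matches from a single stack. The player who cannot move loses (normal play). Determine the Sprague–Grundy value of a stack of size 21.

0

n :  0  1  2  3  4  5  6  7  8  9 10 11 12 13 14 15 16 17 18 19 20 21
G :  0  0  0  0  0  0  0  1  1  1  1  1  1  1  2  2  0  0  0  0  0  0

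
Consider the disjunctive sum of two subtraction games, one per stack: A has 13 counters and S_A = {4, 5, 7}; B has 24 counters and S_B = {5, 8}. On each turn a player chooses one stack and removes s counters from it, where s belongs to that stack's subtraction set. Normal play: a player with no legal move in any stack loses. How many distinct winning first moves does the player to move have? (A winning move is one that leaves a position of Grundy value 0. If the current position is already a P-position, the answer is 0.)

Stack A, S = {4, 5, 7}:
G(0) = 0
G(1) = mex{} = 0
G(2) = mex{} = 0
G(3) = mex{} = 0
G(4) = mex{0} = 1
G(5) = mex{0,0} = 1
G(6) = mex{0,0} = 1
G(7) = mex{0,0,0} = 1
G(8) = mex{1,0,0} = 2
G(9) = mex{1,1,0} = 2
G(10) = mex{1,1,0} = 2
G(11) = mex{1,1,1} = 0
G(12) = mex{2,1,1} = 0
G(13) = mex{2,2,1} = 0
G_A(13) = 0.
Stack B, S = {5, 8}:
n :  0  1  2  3  4  5  6  7  8  9 10 11 12 13 14 15 16 17 18 19 20 21 22 23 24
G :  0  0  0  0  0  1  1  1  1  1  2  2  2  0  0  0  0  0  1  1  1  1  1  2  2
G_B(24) = 2.
Combined Grundy value = 0 ⊕ 2 = 2.
A winning move leaves total XOR = 0, i.e. changes one component's Grundy value g to g ⊕ X where X is the current total.
Stack A: need g' = 0⊕2 = 2. Options: 13−4→G=2, 13−5→G=2, 13−7→G=1. Hits: 2.
Stack B: need g' = 2⊕2 = 0. Options: 24−5→G=1, 24−8→G=0. Hits: 1.

3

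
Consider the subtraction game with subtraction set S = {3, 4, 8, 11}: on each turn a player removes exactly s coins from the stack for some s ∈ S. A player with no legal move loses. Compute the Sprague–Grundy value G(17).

n :  0  1  2  3  4  5  6  7  8  9 10 11 12 13 14 15 16 17
G :  0  0  0  1  1  1  2  0  2  3  1  3  4  2  0  2  0  1

1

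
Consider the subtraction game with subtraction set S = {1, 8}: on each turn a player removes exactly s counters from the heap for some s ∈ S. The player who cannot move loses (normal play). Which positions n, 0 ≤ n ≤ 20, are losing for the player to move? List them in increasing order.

n :  0  1  2  3  4  5  6  7  8  9 10 11 12 13 14 15 16 17 18 19 20
G :  0  1  0  1  0  1  0  1  2  0  1  0  1  0  1  0  1  2  0  1  0
P-positions are exactly the n with G(n) = 0.

0, 2, 4, 6, 9, 11, 13, 15, 18, 20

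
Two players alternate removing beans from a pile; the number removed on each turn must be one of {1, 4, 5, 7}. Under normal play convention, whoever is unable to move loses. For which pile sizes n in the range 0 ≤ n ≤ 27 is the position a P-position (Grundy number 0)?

G(0) = 0
G(1) = mex{0} = 1
G(2) = mex{1} = 0
G(3) = mex{0} = 1
G(4) = mex{1,0} = 2
G(5) = mex{2,1,0} = 3
G(6) = mex{3,0,1} = 2
G(7) = mex{2,1,0,0} = 3
G(8) = mex{3,2,1,1} = 0
G(9) = mex{0,3,2,0} = 1
G(10) = mex{1,2,3,1} = 0
G(11) = mex{0,3,2,2} = 1
G(12) = mex{1,0,3,3} = 2
G(13) = mex{2,1,0,2} = 3
G(14) = mex{3,0,1,3} = 2
G(15) = mex{2,1,0,0} = 3
G(16) = mex{3,2,1,1} = 0
G(17) = mex{0,3,2,0} = 1
G(18) = mex{1,2,3,1} = 0
G(19) = mex{0,3,2,2} = 1
G(20) = mex{1,0,3,3} = 2
G(21) = mex{2,1,0,2} = 3
G(22) = mex{3,0,1,3} = 2
G(23) = mex{2,1,0,0} = 3
G(24) = mex{3,2,1,1} = 0
G(25) = mex{0,3,2,0} = 1
G(26) = mex{1,2,3,1} = 0
G(27) = mex{0,3,2,2} = 1
P-positions are exactly the n with G(n) = 0.

0, 2, 8, 10, 16, 18, 24, 26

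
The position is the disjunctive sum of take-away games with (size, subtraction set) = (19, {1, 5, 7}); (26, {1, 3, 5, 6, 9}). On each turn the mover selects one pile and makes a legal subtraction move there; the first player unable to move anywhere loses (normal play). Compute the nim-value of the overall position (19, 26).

Pile A, S = {1, 5, 7}:
n :  0  1  2  3  4  5  6  7  8  9 10 11 12 13 14 15 16 17 18 19
G :  0  1  0  1  0  1  0  1  0  1  0  1  0  1  0  1  0  1  0  1
G_A(19) = 1.
Pile B, S = {1, 3, 5, 6, 9}:
n :  0  1  2  3  4  5  6  7  8  9 10 11 12 13 14 15 16 17 18 19 20 21 22 23 24 25 26
G :  0  1  0  1  0  1  2  3  2  3  2  3  0  1  0  1  0  1  2  3  2  3  2  3  0  1  0
G_B(26) = 0.
Combined Grundy value = 1 ⊕ 0 = 1.

1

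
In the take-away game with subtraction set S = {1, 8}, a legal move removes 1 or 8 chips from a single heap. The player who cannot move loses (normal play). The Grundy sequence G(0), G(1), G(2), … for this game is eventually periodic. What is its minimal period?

n :  0  1  2  3  4  5  6  7  8  9 10 11 12 13 14 15 16 17 18 19
G :  0  1  0  1  0  1  0  1  2  0  1  0  1  0  1  0  1  2  0  1
G(n+9) = G(n) holds for n = 0,…,7 (a full window of length max(S) = 8), so the sequence is purely periodic with period 9.

9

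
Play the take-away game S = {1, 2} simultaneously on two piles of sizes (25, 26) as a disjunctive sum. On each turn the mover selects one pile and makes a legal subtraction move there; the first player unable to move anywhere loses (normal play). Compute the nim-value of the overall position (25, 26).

3

All piles use S = {1, 2}:
G(0) = 0
G(1) = mex{0} = 1
G(2) = mex{1,0} = 2
G(3) = mex{2,1} = 0
G(4) = mex{0,2} = 1
G(5) = mex{1,0} = 2
G(6) = mex{2,1} = 0
G(7) = mex{0,2} = 1
G(8) = mex{1,0} = 2
G(9) = mex{2,1} = 0
G(10) = mex{0,2} = 1
G(11) = mex{1,0} = 2
G(12) = mex{2,1} = 0
G(13) = mex{0,2} = 1
G(14) = mex{1,0} = 2
G(15) = mex{2,1} = 0
G(16) = mex{0,2} = 1
G(17) = mex{1,0} = 2
G(18) = mex{2,1} = 0
G(19) = mex{0,2} = 1
G(20) = mex{1,0} = 2
G(21) = mex{2,1} = 0
G(22) = mex{0,2} = 1
G(23) = mex{1,0} = 2
G(24) = mex{2,1} = 0
G(25) = mex{0,2} = 1
G(26) = mex{1,0} = 2
Pile A: G(25) = 1.
Pile B: G(26) = 2.
Combined Grundy value = 1 ⊕ 2 = 3.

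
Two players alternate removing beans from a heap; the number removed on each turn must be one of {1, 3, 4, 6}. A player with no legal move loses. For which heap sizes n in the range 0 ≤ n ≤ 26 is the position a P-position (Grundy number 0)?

0, 2, 7, 9, 14, 16, 21, 23

n :  0  1  2  3  4  5  6  7  8  9 10 11 12 13 14 15 16 17 18 19 20 21 22 23 24 25 26
G :  0  1  0  1  2  3  2  0  1  0  1  2  3  2  0  1  0  1  2  3  2  0  1  0  1  2  3
P-positions are exactly the n with G(n) = 0.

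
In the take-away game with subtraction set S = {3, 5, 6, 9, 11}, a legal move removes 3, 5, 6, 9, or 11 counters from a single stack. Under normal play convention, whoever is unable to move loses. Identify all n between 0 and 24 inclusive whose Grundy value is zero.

G(0) = 0
G(1) = mex{} = 0
G(2) = mex{} = 0
G(3) = mex{0} = 1
G(4) = mex{0} = 1
G(5) = mex{0,0} = 1
G(6) = mex{1,0,0} = 2
G(7) = mex{1,0,0} = 2
G(8) = mex{1,1,0} = 2
G(9) = mex{2,1,1,0} = 3
G(10) = mex{2,1,1,0} = 3
G(11) = mex{2,2,1,0,0} = 3
G(12) = mex{3,2,2,1,0} = 4
G(13) = mex{3,2,2,1,0} = 4
G(14) = mex{3,3,2,1,1} = 0
G(15) = mex{4,3,3,2,1} = 0
G(16) = mex{4,3,3,2,1} = 0
G(17) = mex{0,4,3,2,2} = 1
G(18) = mex{0,4,4,3,2} = 1
G(19) = mex{0,0,4,3,2} = 1
G(20) = mex{1,0,0,3,3} = 2
G(21) = mex{1,0,0,4,3} = 2
G(22) = mex{1,1,0,4,3} = 2
G(23) = mex{2,1,1,0,4} = 3
G(24) = mex{2,1,1,0,4} = 3
P-positions are exactly the n with G(n) = 0.

0, 1, 2, 14, 15, 16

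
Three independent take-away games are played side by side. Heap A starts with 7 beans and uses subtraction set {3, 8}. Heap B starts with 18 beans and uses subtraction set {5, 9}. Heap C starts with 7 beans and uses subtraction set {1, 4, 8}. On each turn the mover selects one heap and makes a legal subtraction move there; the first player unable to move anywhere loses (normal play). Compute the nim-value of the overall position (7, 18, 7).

0

Heap A, S = {3, 8}:
G(0) = 0
G(1) = mex{} = 0
G(2) = mex{} = 0
G(3) = mex{0} = 1
G(4) = mex{0} = 1
G(5) = mex{0} = 1
G(6) = mex{1} = 0
G(7) = mex{1} = 0
G_A(7) = 0.
Heap B, S = {5, 9}:
G(0) = 0
G(1) = mex{} = 0
G(2) = mex{} = 0
G(3) = mex{} = 0
G(4) = mex{} = 0
G(5) = mex{0} = 1
G(6) = mex{0} = 1
G(7) = mex{0} = 1
G(8) = mex{0} = 1
G(9) = mex{0,0} = 1
G(10) = mex{1,0} = 2
G(11) = mex{1,0} = 2
G(12) = mex{1,0} = 2
G(13) = mex{1,0} = 2
G(14) = mex{1,1} = 0
G(15) = mex{2,1} = 0
G(16) = mex{2,1} = 0
G(17) = mex{2,1} = 0
G(18) = mex{2,1} = 0
G_B(18) = 0.
Heap C, S = {1, 4, 8}:
n : 0 1 2 3 4 5 6 7
G : 0 1 0 1 2 0 1 0
G_C(7) = 0.
Combined Grundy value = 0 ⊕ 0 ⊕ 0 = 0.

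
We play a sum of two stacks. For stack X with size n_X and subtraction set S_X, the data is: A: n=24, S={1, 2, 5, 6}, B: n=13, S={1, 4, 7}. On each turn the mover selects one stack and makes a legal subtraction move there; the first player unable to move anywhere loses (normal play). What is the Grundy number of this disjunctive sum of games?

0

Stack A, S = {1, 2, 5, 6}:
G(0) = 0
G(1) = mex{0} = 1
G(2) = mex{1,0} = 2
G(3) = mex{2,1} = 0
G(4) = mex{0,2} = 1
G(5) = mex{1,0,0} = 2
G(6) = mex{2,1,1,0} = 3
G(7) = mex{3,2,2,1} = 0
G(8) = mex{0,3,0,2} = 1
G(9) = mex{1,0,1,0} = 2
G(10) = mex{2,1,2,1} = 0
G(11) = mex{0,2,3,2} = 1
G(12) = mex{1,0,0,3} = 2
G(13) = mex{2,1,1,0} = 3
G(14) = mex{3,2,2,1} = 0
G(15) = mex{0,3,0,2} = 1
G(16) = mex{1,0,1,0} = 2
G(17) = mex{2,1,2,1} = 0
G(18) = mex{0,2,3,2} = 1
G(19) = mex{1,0,0,3} = 2
G(20) = mex{2,1,1,0} = 3
G(21) = mex{3,2,2,1} = 0
G(22) = mex{0,3,0,2} = 1
G(23) = mex{1,0,1,0} = 2
G(24) = mex{2,1,2,1} = 0
G_A(24) = 0.
Stack B, S = {1, 4, 7}:
n :  0  1  2  3  4  5  6  7  8  9 10 11 12 13
G :  0  1  0  1  2  0  1  2  0  1  0  1  2  0
G_B(13) = 0.
Combined Grundy value = 0 ⊕ 0 = 0.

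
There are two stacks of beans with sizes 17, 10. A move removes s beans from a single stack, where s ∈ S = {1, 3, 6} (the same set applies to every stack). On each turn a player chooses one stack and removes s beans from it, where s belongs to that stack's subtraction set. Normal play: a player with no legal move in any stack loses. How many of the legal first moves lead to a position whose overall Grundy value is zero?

All stacks use S = {1, 3, 6}:
n :  0  1  2  3  4  5  6  7  8  9 10 11 12 13 14 15 16 17
G :  0  1  0  1  0  1  2  3  2  0  1  0  1  0  1  2  3  2
Stack A: G(17) = 2.
Stack B: G(10) = 1.
Combined Grundy value = 2 ⊕ 1 = 3.
A winning move leaves total XOR = 0, i.e. changes one component's Grundy value g to g ⊕ X where X is the current total.
Stack A: need g' = 2⊕3 = 1. Options: 17−1→G=3, 17−3→G=1, 17−6→G=0. Hits: 1.
Stack B: need g' = 1⊕3 = 2. Options: 10−1→G=0, 10−3→G=3, 10−6→G=0. Hits: 0.

1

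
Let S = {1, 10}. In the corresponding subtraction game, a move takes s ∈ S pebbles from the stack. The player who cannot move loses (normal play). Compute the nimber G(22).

G(0) = 0
G(1) = mex{0} = 1
G(2) = mex{1} = 0
G(3) = mex{0} = 1
G(4) = mex{1} = 0
G(5) = mex{0} = 1
G(6) = mex{1} = 0
G(7) = mex{0} = 1
G(8) = mex{1} = 0
G(9) = mex{0} = 1
G(10) = mex{1,0} = 2
G(11) = mex{2,1} = 0
G(12) = mex{0,0} = 1
G(13) = mex{1,1} = 0
G(14) = mex{0,0} = 1
G(15) = mex{1,1} = 0
G(16) = mex{0,0} = 1
G(17) = mex{1,1} = 0
G(18) = mex{0,0} = 1
G(19) = mex{1,1} = 0
G(20) = mex{0,2} = 1
G(21) = mex{1,0} = 2
G(22) = mex{2,1} = 0

0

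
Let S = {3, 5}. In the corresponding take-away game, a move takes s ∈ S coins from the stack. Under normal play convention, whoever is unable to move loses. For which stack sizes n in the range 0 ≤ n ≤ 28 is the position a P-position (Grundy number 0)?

0, 1, 2, 8, 9, 10, 16, 17, 18, 24, 25, 26

G(0) = 0
G(1) = mex{} = 0
G(2) = mex{} = 0
G(3) = mex{0} = 1
G(4) = mex{0} = 1
G(5) = mex{0,0} = 1
G(6) = mex{1,0} = 2
G(7) = mex{1,0} = 2
G(8) = mex{1,1} = 0
G(9) = mex{2,1} = 0
G(10) = mex{2,1} = 0
G(11) = mex{0,2} = 1
G(12) = mex{0,2} = 1
G(13) = mex{0,0} = 1
G(14) = mex{1,0} = 2
G(15) = mex{1,0} = 2
G(16) = mex{1,1} = 0
G(17) = mex{2,1} = 0
G(18) = mex{2,1} = 0
G(19) = mex{0,2} = 1
G(20) = mex{0,2} = 1
G(21) = mex{0,0} = 1
G(22) = mex{1,0} = 2
G(23) = mex{1,0} = 2
G(24) = mex{1,1} = 0
G(25) = mex{2,1} = 0
G(26) = mex{2,1} = 0
G(27) = mex{0,2} = 1
G(28) = mex{0,2} = 1
P-positions are exactly the n with G(n) = 0.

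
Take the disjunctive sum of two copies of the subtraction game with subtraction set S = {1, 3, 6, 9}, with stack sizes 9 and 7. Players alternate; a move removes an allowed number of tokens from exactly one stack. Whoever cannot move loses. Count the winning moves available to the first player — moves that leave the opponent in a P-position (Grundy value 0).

0

All stacks use S = {1, 3, 6, 9}:
n : 0 1 2 3 4 5 6 7 8 9
G : 0 1 0 1 0 1 2 3 2 3
Stack A: G(9) = 3.
Stack B: G(7) = 3.
Combined Grundy value = 3 ⊕ 3 = 0.
A winning move leaves total XOR = 0, i.e. changes one component's Grundy value g to g ⊕ X where X is the current total.
Stack A: target g' = 3⊕0 = 3, but every legal move changes the Grundy value (mex property), so 0 moves.
Stack B: target g' = 3⊕0 = 3, but every legal move changes the Grundy value (mex property), so 0 moves.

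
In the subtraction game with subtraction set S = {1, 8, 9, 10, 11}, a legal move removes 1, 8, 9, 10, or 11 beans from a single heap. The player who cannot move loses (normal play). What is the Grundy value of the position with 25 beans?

1

G(0) = 0
G(1) = mex{0} = 1
G(2) = mex{1} = 0
G(3) = mex{0} = 1
G(4) = mex{1} = 0
G(5) = mex{0} = 1
G(6) = mex{1} = 0
G(7) = mex{0} = 1
G(8) = mex{1,0} = 2
G(9) = mex{2,1,0} = 3
G(10) = mex{3,0,1,0} = 2
G(11) = mex{2,1,0,1,0} = 3
G(12) = mex{3,0,1,0,1} = 2
G(13) = mex{2,1,0,1,0} = 3
G(14) = mex{3,0,1,0,1} = 2
G(15) = mex{2,1,0,1,0} = 3
G(16) = mex{3,2,1,0,1} = 4
G(17) = mex{4,3,2,1,0} = 5
G(18) = mex{5,2,3,2,1} = 0
G(19) = mex{0,3,2,3,2} = 1
G(20) = mex{1,2,3,2,3} = 0
G(21) = mex{0,3,2,3,2} = 1
G(22) = mex{1,2,3,2,3} = 0
G(23) = mex{0,3,2,3,2} = 1
G(24) = mex{1,4,3,2,3} = 0
G(25) = mex{0,5,4,3,2} = 1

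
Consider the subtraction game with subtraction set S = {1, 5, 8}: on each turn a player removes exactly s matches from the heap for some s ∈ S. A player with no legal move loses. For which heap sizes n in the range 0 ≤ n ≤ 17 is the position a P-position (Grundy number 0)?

G(0) = 0
G(1) = mex{0} = 1
G(2) = mex{1} = 0
G(3) = mex{0} = 1
G(4) = mex{1} = 0
G(5) = mex{0,0} = 1
G(6) = mex{1,1} = 0
G(7) = mex{0,0} = 1
G(8) = mex{1,1,0} = 2
G(9) = mex{2,0,1} = 3
G(10) = mex{3,1,0} = 2
G(11) = mex{2,0,1} = 3
G(12) = mex{3,1,0} = 2
G(13) = mex{2,2,1} = 0
G(14) = mex{0,3,0} = 1
G(15) = mex{1,2,1} = 0
G(16) = mex{0,3,2} = 1
G(17) = mex{1,2,3} = 0
P-positions are exactly the n with G(n) = 0.

0, 2, 4, 6, 13, 15, 17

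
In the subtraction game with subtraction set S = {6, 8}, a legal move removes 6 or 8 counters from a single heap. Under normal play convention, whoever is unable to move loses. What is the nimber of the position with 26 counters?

G(0) = 0
G(1) = mex{} = 0
G(2) = mex{} = 0
G(3) = mex{} = 0
G(4) = mex{} = 0
G(5) = mex{} = 0
G(6) = mex{0} = 1
G(7) = mex{0} = 1
G(8) = mex{0,0} = 1
G(9) = mex{0,0} = 1
G(10) = mex{0,0} = 1
G(11) = mex{0,0} = 1
G(12) = mex{1,0} = 2
G(13) = mex{1,0} = 2
G(14) = mex{1,1} = 0
G(15) = mex{1,1} = 0
G(16) = mex{1,1} = 0
G(17) = mex{1,1} = 0
G(18) = mex{2,1} = 0
G(19) = mex{2,1} = 0
G(20) = mex{0,2} = 1
G(21) = mex{0,2} = 1
G(22) = mex{0,0} = 1
G(23) = mex{0,0} = 1
G(24) = mex{0,0} = 1
G(25) = mex{0,0} = 1
G(26) = mex{1,0} = 2

2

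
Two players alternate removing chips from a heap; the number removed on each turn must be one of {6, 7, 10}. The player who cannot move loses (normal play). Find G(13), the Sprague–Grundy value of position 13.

G(0) = 0
G(1) = mex{} = 0
G(2) = mex{} = 0
G(3) = mex{} = 0
G(4) = mex{} = 0
G(5) = mex{} = 0
G(6) = mex{0} = 1
G(7) = mex{0,0} = 1
G(8) = mex{0,0} = 1
G(9) = mex{0,0} = 1
G(10) = mex{0,0,0} = 1
G(11) = mex{0,0,0} = 1
G(12) = mex{1,0,0} = 2
G(13) = mex{1,1,0} = 2

2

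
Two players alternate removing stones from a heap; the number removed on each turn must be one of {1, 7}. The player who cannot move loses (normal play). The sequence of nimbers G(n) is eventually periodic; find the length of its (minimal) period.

2

G(0) = 0
G(1) = mex{0} = 1
G(2) = mex{1} = 0
G(3) = mex{0} = 1
G(4) = mex{1} = 0
G(5) = mex{0} = 1
G(6) = mex{1} = 0
G(7) = mex{0,0} = 1
G(8) = mex{1,1} = 0
G(9) = mex{0,0} = 1
G(10) = mex{1,1} = 0
G(11) = mex{0,0} = 1
G(12) = mex{1,1} = 0
G(13) = mex{0,0} = 1
G(14) = mex{1,1} = 0
G(n+2) = G(n) holds for n = 0,…,6 (a full window of length max(S) = 7), so the sequence is purely periodic with period 2.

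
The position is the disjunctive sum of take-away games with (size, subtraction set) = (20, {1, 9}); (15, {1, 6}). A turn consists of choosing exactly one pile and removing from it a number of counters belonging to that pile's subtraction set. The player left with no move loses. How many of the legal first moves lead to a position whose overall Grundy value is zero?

4

Pile A, S = {1, 9}:
G(0) = 0
G(1) = mex{0} = 1
G(2) = mex{1} = 0
G(3) = mex{0} = 1
G(4) = mex{1} = 0
G(5) = mex{0} = 1
G(6) = mex{1} = 0
G(7) = mex{0} = 1
G(8) = mex{1} = 0
G(9) = mex{0,0} = 1
G(10) = mex{1,1} = 0
G(11) = mex{0,0} = 1
G(12) = mex{1,1} = 0
G(13) = mex{0,0} = 1
G(14) = mex{1,1} = 0
G(15) = mex{0,0} = 1
G(16) = mex{1,1} = 0
G(17) = mex{0,0} = 1
G(18) = mex{1,1} = 0
G(19) = mex{0,0} = 1
G(20) = mex{1,1} = 0
G_A(20) = 0.
Pile B, S = {1, 6}:
n :  0  1  2  3  4  5  6  7  8  9 10 11 12 13 14 15
G :  0  1  0  1  0  1  2  0  1  0  1  0  1  2  0  1
G_B(15) = 1.
Combined Grundy value = 0 ⊕ 1 = 1.
A winning move leaves total XOR = 0, i.e. changes one component's Grundy value g to g ⊕ X where X is the current total.
Pile A: need g' = 0⊕1 = 1. Options: 20−1→G=1, 20−9→G=1. Hits: 2.
Pile B: need g' = 1⊕1 = 0. Options: 15−1→G=0, 15−6→G=0. Hits: 2.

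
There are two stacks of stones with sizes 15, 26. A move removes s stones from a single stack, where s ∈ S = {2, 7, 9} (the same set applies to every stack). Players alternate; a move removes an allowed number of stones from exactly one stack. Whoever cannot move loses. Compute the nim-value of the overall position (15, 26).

All stacks use S = {2, 7, 9}:
n :  0  1  2  3  4  5  6  7  8  9 10 11 12 13 14 15 16 17 18 19 20 21 22 23 24 25 26
G :  0  0  1  1  0  0  1  1  2  2  3  3  2  2  3  0  0  1  1  0  0  1  1  2  2  3  3
Stack A: G(15) = 0.
Stack B: G(26) = 3.
Combined Grundy value = 0 ⊕ 3 = 3.

3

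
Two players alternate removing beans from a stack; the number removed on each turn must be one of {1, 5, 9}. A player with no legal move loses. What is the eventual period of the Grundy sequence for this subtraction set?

n :  0  1  2  3  4  5  6  7  8  9 10 11 12 13 14
G :  0  1  0  1  0  1  0  1  0  1  0  1  0  1  0
G(n+2) = G(n) holds for n = 0,…,8 (a full window of length max(S) = 9), so the sequence is purely periodic with period 2.

2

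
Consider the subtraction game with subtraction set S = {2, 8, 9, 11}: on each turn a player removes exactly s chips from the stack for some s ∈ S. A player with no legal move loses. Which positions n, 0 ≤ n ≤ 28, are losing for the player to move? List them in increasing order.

0, 1, 4, 5, 17, 18, 21, 22

G(0) = 0
G(1) = mex{} = 0
G(2) = mex{0} = 1
G(3) = mex{0} = 1
G(4) = mex{1} = 0
G(5) = mex{1} = 0
G(6) = mex{0} = 1
G(7) = mex{0} = 1
G(8) = mex{1,0} = 2
G(9) = mex{1,0,0} = 2
G(10) = mex{2,1,0} = 3
G(11) = mex{2,1,1,0} = 3
G(12) = mex{3,0,1,0} = 2
G(13) = mex{3,0,0,1} = 2
G(14) = mex{2,1,0,1} = 3
G(15) = mex{2,1,1,0} = 3
G(16) = mex{3,2,1,0} = 4
G(17) = mex{3,2,2,1} = 0
G(18) = mex{4,3,2,1} = 0
G(19) = mex{0,3,3,2} = 1
G(20) = mex{0,2,3,2} = 1
G(21) = mex{1,2,2,3} = 0
G(22) = mex{1,3,2,3} = 0
G(23) = mex{0,3,3,2} = 1
G(24) = mex{0,4,3,2} = 1
G(25) = mex{1,0,4,3} = 2
G(26) = mex{1,0,0,3} = 2
G(27) = mex{2,1,0,4} = 3
G(28) = mex{2,1,1,0} = 3
P-positions are exactly the n with G(n) = 0.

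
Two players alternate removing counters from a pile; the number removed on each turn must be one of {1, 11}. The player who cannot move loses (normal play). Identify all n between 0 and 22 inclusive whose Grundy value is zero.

G(0) = 0
G(1) = mex{0} = 1
G(2) = mex{1} = 0
G(3) = mex{0} = 1
G(4) = mex{1} = 0
G(5) = mex{0} = 1
G(6) = mex{1} = 0
G(7) = mex{0} = 1
G(8) = mex{1} = 0
G(9) = mex{0} = 1
G(10) = mex{1} = 0
G(11) = mex{0,0} = 1
G(12) = mex{1,1} = 0
G(13) = mex{0,0} = 1
G(14) = mex{1,1} = 0
G(15) = mex{0,0} = 1
G(16) = mex{1,1} = 0
G(17) = mex{0,0} = 1
G(18) = mex{1,1} = 0
G(19) = mex{0,0} = 1
G(20) = mex{1,1} = 0
G(21) = mex{0,0} = 1
G(22) = mex{1,1} = 0
P-positions are exactly the n with G(n) = 0.

0, 2, 4, 6, 8, 10, 12, 14, 16, 18, 20, 22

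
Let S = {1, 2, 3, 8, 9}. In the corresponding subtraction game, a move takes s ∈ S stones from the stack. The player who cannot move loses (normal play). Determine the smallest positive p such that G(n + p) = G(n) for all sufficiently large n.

10

n :  0  1  2  3  4  5  6  7  8  9 10 11 12 13 14 15 16 17 18 19 20 21
G :  0  1  2  3  0  1  2  3  4  5  0  1  2  3  0  1  2  3  4  5  0  1
G(n+10) = G(n) holds for n = 0,…,8 (a full window of length max(S) = 9), so the sequence is purely periodic with period 10.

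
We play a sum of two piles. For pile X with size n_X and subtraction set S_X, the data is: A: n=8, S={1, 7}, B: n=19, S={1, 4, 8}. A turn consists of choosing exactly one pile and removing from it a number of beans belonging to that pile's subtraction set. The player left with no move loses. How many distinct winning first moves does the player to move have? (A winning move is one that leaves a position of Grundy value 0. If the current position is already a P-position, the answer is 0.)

Pile A, S = {1, 7}:
G(0) = 0
G(1) = mex{0} = 1
G(2) = mex{1} = 0
G(3) = mex{0} = 1
G(4) = mex{1} = 0
G(5) = mex{0} = 1
G(6) = mex{1} = 0
G(7) = mex{0,0} = 1
G(8) = mex{1,1} = 0
G_A(8) = 0.
Pile B, S = {1, 4, 8}:
G(0) = 0
G(1) = mex{0} = 1
G(2) = mex{1} = 0
G(3) = mex{0} = 1
G(4) = mex{1,0} = 2
G(5) = mex{2,1} = 0
G(6) = mex{0,0} = 1
G(7) = mex{1,1} = 0
G(8) = mex{0,2,0} = 1
G(9) = mex{1,0,1} = 2
G(10) = mex{2,1,0} = 3
G(11) = mex{3,0,1} = 2
G(12) = mex{2,1,2} = 0
G(13) = mex{0,2,0} = 1
G(14) = mex{1,3,1} = 0
G(15) = mex{0,2,0} = 1
G(16) = mex{1,0,1} = 2
G(17) = mex{2,1,2} = 0
G(18) = mex{0,0,3} = 1
G(19) = mex{1,1,2} = 0
G_B(19) = 0.
Combined Grundy value = 0 ⊕ 0 = 0.
A winning move leaves total XOR = 0, i.e. changes one component's Grundy value g to g ⊕ X where X is the current total.
Pile A: target g' = 0⊕0 = 0, but every legal move changes the Grundy value (mex property), so 0 moves.
Pile B: target g' = 0⊕0 = 0, but every legal move changes the Grundy value (mex property), so 0 moves.

0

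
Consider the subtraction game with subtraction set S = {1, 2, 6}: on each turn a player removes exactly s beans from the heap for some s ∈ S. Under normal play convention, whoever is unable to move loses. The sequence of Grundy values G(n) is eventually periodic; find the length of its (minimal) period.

n :  0  1  2  3  4  5  6  7  8  9 10 11 12 13 14 15
G :  0  1  2  0  1  2  3  0  1  2  0  1  2  3  0  1
G(n+7) = G(n) holds for n = 0,…,5 (a full window of length max(S) = 6), so the sequence is purely periodic with period 7.

7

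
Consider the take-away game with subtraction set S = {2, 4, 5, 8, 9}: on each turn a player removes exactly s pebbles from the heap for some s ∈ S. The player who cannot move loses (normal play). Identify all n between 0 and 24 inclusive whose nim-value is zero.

0, 1, 7, 13, 14, 20

n :  0  1  2  3  4  5  6  7  8  9 10 11 12 13 14 15 16 17 18 19 20 21 22 23 24
G :  0  0  1  1  2  2  3  0  4  1  5  2  3  0  0  1  1  2  2  3  0  4  1  5  2
P-positions are exactly the n with G(n) = 0.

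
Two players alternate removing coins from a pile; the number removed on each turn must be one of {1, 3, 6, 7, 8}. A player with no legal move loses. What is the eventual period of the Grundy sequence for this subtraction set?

n :  0  1  2  3  4  5  6  7  8  9 10 11 12 13 14 15 16 17 18 19 20 21 22 23 24 25 26 27
G :  0  1  0  1  0  1  2  3  2  3  2  3  4  0  1  0  1  0  1  2  3  2  3  2  3  4  0  1
G(n+13) = G(n) holds for n = 0,…,7 (a full window of length max(S) = 8), so the sequence is purely periodic with period 13.

13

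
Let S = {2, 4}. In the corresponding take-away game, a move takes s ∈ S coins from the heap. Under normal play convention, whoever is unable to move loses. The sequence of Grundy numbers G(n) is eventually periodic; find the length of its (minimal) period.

G(0) = 0
G(1) = mex{} = 0
G(2) = mex{0} = 1
G(3) = mex{0} = 1
G(4) = mex{1,0} = 2
G(5) = mex{1,0} = 2
G(6) = mex{2,1} = 0
G(7) = mex{2,1} = 0
G(8) = mex{0,2} = 1
G(9) = mex{0,2} = 1
G(10) = mex{1,0} = 2
G(11) = mex{1,0} = 2
G(12) = mex{2,1} = 0
G(13) = mex{2,1} = 0
G(14) = mex{0,2} = 1
G(n+6) = G(n) holds for n = 0,…,3 (a full window of length max(S) = 4), so the sequence is purely periodic with period 6.

6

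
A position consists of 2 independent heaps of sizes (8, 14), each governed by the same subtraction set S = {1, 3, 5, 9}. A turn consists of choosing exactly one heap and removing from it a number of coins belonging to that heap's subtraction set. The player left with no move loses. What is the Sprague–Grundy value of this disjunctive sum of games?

All heaps use S = {1, 3, 5, 9}:
n :  0  1  2  3  4  5  6  7  8  9 10 11 12 13 14
G :  0  1  0  1  0  1  0  1  0  1  0  1  0  1  0
Heap A: G(8) = 0.
Heap B: G(14) = 0.
Combined Grundy value = 0 ⊕ 0 = 0.

0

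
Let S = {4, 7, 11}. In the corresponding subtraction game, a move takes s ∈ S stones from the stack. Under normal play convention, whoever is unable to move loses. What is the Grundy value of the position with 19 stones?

1

G(0) = 0
G(1) = mex{} = 0
G(2) = mex{} = 0
G(3) = mex{} = 0
G(4) = mex{0} = 1
G(5) = mex{0} = 1
G(6) = mex{0} = 1
G(7) = mex{0,0} = 1
G(8) = mex{1,0} = 2
G(9) = mex{1,0} = 2
G(10) = mex{1,0} = 2
G(11) = mex{1,1,0} = 2
G(12) = mex{2,1,0} = 3
G(13) = mex{2,1,0} = 3
G(14) = mex{2,1,0} = 3
G(15) = mex{2,2,1} = 0
G(16) = mex{3,2,1} = 0
G(17) = mex{3,2,1} = 0
G(18) = mex{3,2,1} = 0
G(19) = mex{0,3,2} = 1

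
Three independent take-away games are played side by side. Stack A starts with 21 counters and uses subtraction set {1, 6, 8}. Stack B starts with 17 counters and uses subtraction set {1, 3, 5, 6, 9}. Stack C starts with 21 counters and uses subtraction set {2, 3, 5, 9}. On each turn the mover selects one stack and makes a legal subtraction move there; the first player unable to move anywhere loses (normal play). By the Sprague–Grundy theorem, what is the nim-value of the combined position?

1

Stack A, S = {1, 6, 8}:
n :  0  1  2  3  4  5  6  7  8  9 10 11 12 13 14 15 16 17 18 19 20 21
G :  0  1  0  1  0  1  2  0  1  0  1  0  1  2  0  1  0  1  0  1  2  0
G_A(21) = 0.
Stack B, S = {1, 3, 5, 6, 9}:
n :  0  1  2  3  4  5  6  7  8  9 10 11 12 13 14 15 16 17
G :  0  1  0  1  0  1  2  3  2  3  2  3  0  1  0  1  0  1
G_B(17) = 1.
Stack C, S = {2, 3, 5, 9}:
n :  0  1  2  3  4  5  6  7  8  9 10 11 12 13 14 15 16 17 18 19 20 21
G :  0  0  1  1  2  2  3  0  0  1  1  2  2  3  0  0  1  1  2  2  3  0
G_C(21) = 0.
Combined Grundy value = 0 ⊕ 1 ⊕ 0 = 1.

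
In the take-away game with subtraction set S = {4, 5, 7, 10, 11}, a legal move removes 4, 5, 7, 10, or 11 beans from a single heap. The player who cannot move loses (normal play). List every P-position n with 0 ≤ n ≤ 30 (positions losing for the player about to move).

0, 1, 2, 3, 15, 16, 17, 18, 30

G(0) = 0
G(1) = mex{} = 0
G(2) = mex{} = 0
G(3) = mex{} = 0
G(4) = mex{0} = 1
G(5) = mex{0,0} = 1
G(6) = mex{0,0} = 1
G(7) = mex{0,0,0} = 1
G(8) = mex{1,0,0} = 2
G(9) = mex{1,1,0} = 2
G(10) = mex{1,1,0,0} = 2
G(11) = mex{1,1,1,0,0} = 2
G(12) = mex{2,1,1,0,0} = 3
G(13) = mex{2,2,1,0,0} = 3
G(14) = mex{2,2,1,1,0} = 3
G(15) = mex{2,2,2,1,1} = 0
G(16) = mex{3,2,2,1,1} = 0
G(17) = mex{3,3,2,1,1} = 0
G(18) = mex{3,3,2,2,1} = 0
G(19) = mex{0,3,3,2,2} = 1
G(20) = mex{0,0,3,2,2} = 1
G(21) = mex{0,0,3,2,2} = 1
G(22) = mex{0,0,0,3,2} = 1
G(23) = mex{1,0,0,3,3} = 2
G(24) = mex{1,1,0,3,3} = 2
G(25) = mex{1,1,0,0,3} = 2
G(26) = mex{1,1,1,0,0} = 2
G(27) = mex{2,1,1,0,0} = 3
G(28) = mex{2,2,1,0,0} = 3
G(29) = mex{2,2,1,1,0} = 3
G(30) = mex{2,2,2,1,1} = 0
P-positions are exactly the n with G(n) = 0.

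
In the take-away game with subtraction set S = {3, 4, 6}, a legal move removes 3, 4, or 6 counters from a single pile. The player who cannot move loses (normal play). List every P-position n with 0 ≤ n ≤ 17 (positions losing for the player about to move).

0, 1, 2, 9, 10, 11

n :  0  1  2  3  4  5  6  7  8  9 10 11 12 13 14 15 16 17
G :  0  0  0  1  1  1  2  2  2  0  0  0  1  1  1  2  2  2
P-positions are exactly the n with G(n) = 0.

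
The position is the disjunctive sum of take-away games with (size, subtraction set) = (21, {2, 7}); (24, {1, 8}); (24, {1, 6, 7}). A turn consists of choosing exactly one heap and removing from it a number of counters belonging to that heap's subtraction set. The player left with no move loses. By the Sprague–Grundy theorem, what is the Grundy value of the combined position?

Heap A, S = {2, 7}:
n :  0  1  2  3  4  5  6  7  8  9 10 11 12 13 14 15 16 17 18 19 20 21
G :  0  0  1  1  0  0  1  1  2  0  0  1  1  0  0  1  1  2  0  0  1  1
G_A(21) = 1.
Heap B, S = {1, 8}:
G(0) = 0
G(1) = mex{0} = 1
G(2) = mex{1} = 0
G(3) = mex{0} = 1
G(4) = mex{1} = 0
G(5) = mex{0} = 1
G(6) = mex{1} = 0
G(7) = mex{0} = 1
G(8) = mex{1,0} = 2
G(9) = mex{2,1} = 0
G(10) = mex{0,0} = 1
G(11) = mex{1,1} = 0
G(12) = mex{0,0} = 1
G(13) = mex{1,1} = 0
G(14) = mex{0,0} = 1
G(15) = mex{1,1} = 0
G(16) = mex{0,2} = 1
G(17) = mex{1,0} = 2
G(18) = mex{2,1} = 0
G(19) = mex{0,0} = 1
G(20) = mex{1,1} = 0
G(21) = mex{0,0} = 1
G(22) = mex{1,1} = 0
G(23) = mex{0,0} = 1
G(24) = mex{1,1} = 0
G_B(24) = 0.
Heap C, S = {1, 6, 7}:
G(0) = 0
G(1) = mex{0} = 1
G(2) = mex{1} = 0
G(3) = mex{0} = 1
G(4) = mex{1} = 0
G(5) = mex{0} = 1
G(6) = mex{1,0} = 2
G(7) = mex{2,1,0} = 3
G(8) = mex{3,0,1} = 2
G(9) = mex{2,1,0} = 3
G(10) = mex{3,0,1} = 2
G(11) = mex{2,1,0} = 3
G(12) = mex{3,2,1} = 0
G(13) = mex{0,3,2} = 1
G(14) = mex{1,2,3} = 0
G(15) = mex{0,3,2} = 1
G(16) = mex{1,2,3} = 0
G(17) = mex{0,3,2} = 1
G(18) = mex{1,0,3} = 2
G(19) = mex{2,1,0} = 3
G(20) = mex{3,0,1} = 2
G(21) = mex{2,1,0} = 3
G(22) = mex{3,0,1} = 2
G(23) = mex{2,1,0} = 3
G(24) = mex{3,2,1} = 0
G_C(24) = 0.
Combined Grundy value = 1 ⊕ 0 ⊕ 0 = 1.

1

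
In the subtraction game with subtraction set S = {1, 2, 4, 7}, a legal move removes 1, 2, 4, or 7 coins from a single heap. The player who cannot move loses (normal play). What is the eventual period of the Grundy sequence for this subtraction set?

3

n :  0  1  2  3  4  5  6  7  8  9 10 11 12 13 14
G :  0  1  2  0  1  2  0  1  2  0  1  2  0  1  2
G(n+3) = G(n) holds for n = 0,…,6 (a full window of length max(S) = 7), so the sequence is purely periodic with period 3.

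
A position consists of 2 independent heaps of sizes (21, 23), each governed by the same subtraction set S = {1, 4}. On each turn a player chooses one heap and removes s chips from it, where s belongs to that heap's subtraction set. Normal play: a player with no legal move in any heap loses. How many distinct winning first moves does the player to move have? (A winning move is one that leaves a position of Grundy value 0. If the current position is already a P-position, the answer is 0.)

0

All heaps use S = {1, 4}:
G(0) = 0
G(1) = mex{0} = 1
G(2) = mex{1} = 0
G(3) = mex{0} = 1
G(4) = mex{1,0} = 2
G(5) = mex{2,1} = 0
G(6) = mex{0,0} = 1
G(7) = mex{1,1} = 0
G(8) = mex{0,2} = 1
G(9) = mex{1,0} = 2
G(10) = mex{2,1} = 0
G(11) = mex{0,0} = 1
G(12) = mex{1,1} = 0
G(13) = mex{0,2} = 1
G(14) = mex{1,0} = 2
G(15) = mex{2,1} = 0
G(16) = mex{0,0} = 1
G(17) = mex{1,1} = 0
G(18) = mex{0,2} = 1
G(19) = mex{1,0} = 2
G(20) = mex{2,1} = 0
G(21) = mex{0,0} = 1
G(22) = mex{1,1} = 0
G(23) = mex{0,2} = 1
Heap A: G(21) = 1.
Heap B: G(23) = 1.
Combined Grundy value = 1 ⊕ 1 = 0.
A winning move leaves total XOR = 0, i.e. changes one component's Grundy value g to g ⊕ X where X is the current total.
Heap A: target g' = 1⊕0 = 1, but every legal move changes the Grundy value (mex property), so 0 moves.
Heap B: target g' = 1⊕0 = 1, but every legal move changes the Grundy value (mex property), so 0 moves.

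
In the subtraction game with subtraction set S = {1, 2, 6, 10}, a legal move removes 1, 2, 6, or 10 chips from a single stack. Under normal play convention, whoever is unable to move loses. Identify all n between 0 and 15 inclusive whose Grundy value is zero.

0, 3, 7, 11, 14

n :  0  1  2  3  4  5  6  7  8  9 10 11 12 13 14 15
G :  0  1  2  0  1  2  3  0  1  2  3  0  1  2  0  1
P-positions are exactly the n with G(n) = 0.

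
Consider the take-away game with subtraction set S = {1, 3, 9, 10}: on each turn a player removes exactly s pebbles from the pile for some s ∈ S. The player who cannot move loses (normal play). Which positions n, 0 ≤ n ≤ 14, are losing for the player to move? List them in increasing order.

n :  0  1  2  3  4  5  6  7  8  9 10 11 12 13 14
G :  0  1  0  1  0  1  0  1  0  1  2  3  2  3  2
P-positions are exactly the n with G(n) = 0.

0, 2, 4, 6, 8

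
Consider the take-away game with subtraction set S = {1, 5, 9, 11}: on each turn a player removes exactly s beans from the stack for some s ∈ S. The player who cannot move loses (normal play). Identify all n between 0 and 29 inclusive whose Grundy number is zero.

0, 2, 4, 6, 8, 10, 12, 14, 16, 18, 20, 22, 24, 26, 28

n :  0  1  2  3  4  5  6  7  8  9 10 11 12 13 14 15 16 17 18 19 20 21 22 23 24 25 26 27 28 29
G :  0  1  0  1  0  1  0  1  0  1  0  1  0  1  0  1  0  1  0  1  0  1  0  1  0  1  0  1  0  1
P-positions are exactly the n with G(n) = 0.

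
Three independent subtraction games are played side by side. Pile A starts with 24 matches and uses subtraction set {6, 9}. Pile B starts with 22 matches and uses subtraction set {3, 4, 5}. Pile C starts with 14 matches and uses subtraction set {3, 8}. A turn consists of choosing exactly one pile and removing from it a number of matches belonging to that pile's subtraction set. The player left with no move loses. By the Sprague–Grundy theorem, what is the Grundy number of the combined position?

2

Pile A, S = {6, 9}:
G(0) = 0
G(1) = mex{} = 0
G(2) = mex{} = 0
G(3) = mex{} = 0
G(4) = mex{} = 0
G(5) = mex{} = 0
G(6) = mex{0} = 1
G(7) = mex{0} = 1
G(8) = mex{0} = 1
G(9) = mex{0,0} = 1
G(10) = mex{0,0} = 1
G(11) = mex{0,0} = 1
G(12) = mex{1,0} = 2
G(13) = mex{1,0} = 2
G(14) = mex{1,0} = 2
G(15) = mex{1,1} = 0
G(16) = mex{1,1} = 0
G(17) = mex{1,1} = 0
G(18) = mex{2,1} = 0
G(19) = mex{2,1} = 0
G(20) = mex{2,1} = 0
G(21) = mex{0,2} = 1
G(22) = mex{0,2} = 1
G(23) = mex{0,2} = 1
G(24) = mex{0,0} = 1
G_A(24) = 1.
Pile B, S = {3, 4, 5}:
n :  0  1  2  3  4  5  6  7  8  9 10 11 12 13 14 15 16 17 18 19 20 21 22
G :  0  0  0  1  1  1  2  2  0  0  0  1  1  1  2  2  0  0  0  1  1  1  2
G_B(22) = 2.
Pile C, S = {3, 8}:
n :  0  1  2  3  4  5  6  7  8  9 10 11 12 13 14
G :  0  0  0  1  1  1  0  0  2  1  1  0  0  0  1
G_C(14) = 1.
Combined Grundy value = 1 ⊕ 2 ⊕ 1 = 2.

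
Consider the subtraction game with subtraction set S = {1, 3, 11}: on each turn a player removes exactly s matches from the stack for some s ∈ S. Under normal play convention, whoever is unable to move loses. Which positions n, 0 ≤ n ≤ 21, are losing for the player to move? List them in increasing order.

G(0) = 0
G(1) = mex{0} = 1
G(2) = mex{1} = 0
G(3) = mex{0,0} = 1
G(4) = mex{1,1} = 0
G(5) = mex{0,0} = 1
G(6) = mex{1,1} = 0
G(7) = mex{0,0} = 1
G(8) = mex{1,1} = 0
G(9) = mex{0,0} = 1
G(10) = mex{1,1} = 0
G(11) = mex{0,0,0} = 1
G(12) = mex{1,1,1} = 0
G(13) = mex{0,0,0} = 1
G(14) = mex{1,1,1} = 0
G(15) = mex{0,0,0} = 1
G(16) = mex{1,1,1} = 0
G(17) = mex{0,0,0} = 1
G(18) = mex{1,1,1} = 0
G(19) = mex{0,0,0} = 1
G(20) = mex{1,1,1} = 0
G(21) = mex{0,0,0} = 1
P-positions are exactly the n with G(n) = 0.

0, 2, 4, 6, 8, 10, 12, 14, 16, 18, 20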